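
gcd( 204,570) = 6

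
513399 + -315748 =197651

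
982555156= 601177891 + 381377265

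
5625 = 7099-1474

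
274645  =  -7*( - 39235 ) 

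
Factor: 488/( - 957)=  -  2^3*3^( - 1)*11^( - 1)*29^( - 1 )*61^1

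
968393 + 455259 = 1423652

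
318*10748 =3417864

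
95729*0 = 0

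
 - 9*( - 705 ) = 6345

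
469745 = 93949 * 5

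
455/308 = 1+ 21/44 = 1.48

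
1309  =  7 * 187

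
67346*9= 606114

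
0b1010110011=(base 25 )12G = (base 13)412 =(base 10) 691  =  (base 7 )2005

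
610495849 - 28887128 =581608721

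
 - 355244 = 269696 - 624940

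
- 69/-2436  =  23/812  =  0.03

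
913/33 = 83/3 = 27.67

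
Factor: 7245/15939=5/11 = 5^1*11^(  -  1 )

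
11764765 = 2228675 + 9536090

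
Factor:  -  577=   -  577^1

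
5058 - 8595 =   -  3537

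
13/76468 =13/76468=0.00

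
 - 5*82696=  - 413480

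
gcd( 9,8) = 1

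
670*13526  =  9062420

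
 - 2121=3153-5274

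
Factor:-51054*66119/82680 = - 562606571/13780 = - 2^( - 2) * 5^(  -  1)*13^ ( - 1)*37^1*53^( - 1) * 67^1*127^1*1787^1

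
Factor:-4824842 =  - 2^1* 11^1*219311^1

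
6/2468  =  3/1234 = 0.00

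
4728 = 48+4680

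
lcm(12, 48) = 48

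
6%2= 0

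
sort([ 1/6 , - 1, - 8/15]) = [ - 1, - 8/15, 1/6 ]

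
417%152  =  113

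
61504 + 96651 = 158155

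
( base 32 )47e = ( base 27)5PE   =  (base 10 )4334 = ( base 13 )1C85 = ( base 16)10EE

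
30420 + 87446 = 117866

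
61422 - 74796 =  - 13374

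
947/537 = 1 + 410/537 =1.76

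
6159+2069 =8228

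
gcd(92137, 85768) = 1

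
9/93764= 9/93764 = 0.00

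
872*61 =53192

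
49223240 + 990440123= 1039663363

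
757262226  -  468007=756794219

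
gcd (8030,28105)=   4015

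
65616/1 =65616  =  65616.00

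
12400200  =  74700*166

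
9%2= 1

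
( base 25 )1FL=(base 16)3FD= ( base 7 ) 2656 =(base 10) 1021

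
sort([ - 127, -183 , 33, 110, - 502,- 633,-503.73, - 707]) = [ - 707, -633, - 503.73, -502, - 183,-127,33,110 ]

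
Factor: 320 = 2^6*5^1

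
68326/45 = 68326/45 =1518.36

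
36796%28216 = 8580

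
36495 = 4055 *9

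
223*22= 4906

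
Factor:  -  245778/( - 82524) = 2^( - 1) * 23^( - 1)*137^1 = 137/46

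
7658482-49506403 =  - 41847921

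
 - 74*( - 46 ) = 3404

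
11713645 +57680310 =69393955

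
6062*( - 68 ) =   -  412216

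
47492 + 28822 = 76314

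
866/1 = 866 = 866.00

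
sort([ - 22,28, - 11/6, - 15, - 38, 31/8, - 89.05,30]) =[  -  89.05, - 38, - 22,-15, - 11/6, 31/8,28,30 ]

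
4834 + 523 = 5357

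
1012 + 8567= 9579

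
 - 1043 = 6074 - 7117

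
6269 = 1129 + 5140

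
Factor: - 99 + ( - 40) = -139= - 139^1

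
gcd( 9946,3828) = 2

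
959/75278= 137/10754 = 0.01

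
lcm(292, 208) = 15184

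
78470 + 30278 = 108748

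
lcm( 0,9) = 0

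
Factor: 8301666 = 2^1*3^1*23^1* 43^1*1399^1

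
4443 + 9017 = 13460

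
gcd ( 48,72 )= 24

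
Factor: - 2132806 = -2^1*13^1*82031^1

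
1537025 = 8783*175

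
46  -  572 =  - 526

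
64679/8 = 64679/8 = 8084.88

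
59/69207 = 1/1173 = 0.00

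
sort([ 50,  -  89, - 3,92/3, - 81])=[ - 89, -81, - 3,92/3,50] 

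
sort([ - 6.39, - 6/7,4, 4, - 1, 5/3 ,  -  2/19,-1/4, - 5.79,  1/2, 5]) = [ - 6.39, - 5.79, - 1, - 6/7 ,-1/4,-2/19,1/2,5/3,4, 4,5 ] 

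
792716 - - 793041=1585757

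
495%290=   205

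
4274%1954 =366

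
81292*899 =73081508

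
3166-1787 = 1379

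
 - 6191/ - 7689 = 6191/7689 = 0.81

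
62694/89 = 62694/89 = 704.43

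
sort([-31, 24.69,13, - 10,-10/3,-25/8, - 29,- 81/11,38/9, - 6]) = [ - 31, - 29, - 10, - 81/11,  -  6, - 10/3, - 25/8, 38/9,13,24.69 ] 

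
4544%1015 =484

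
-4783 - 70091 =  - 74874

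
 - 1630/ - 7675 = 326/1535 = 0.21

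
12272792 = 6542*1876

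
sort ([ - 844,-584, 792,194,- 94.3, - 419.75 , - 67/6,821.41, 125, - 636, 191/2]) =[ - 844,-636, - 584, - 419.75, - 94.3 , - 67/6, 191/2, 125,194, 792, 821.41 ]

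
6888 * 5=34440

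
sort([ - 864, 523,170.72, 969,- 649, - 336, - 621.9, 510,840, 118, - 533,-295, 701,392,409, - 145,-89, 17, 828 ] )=[ - 864, - 649, - 621.9,-533, - 336,  -  295, - 145, - 89,17, 118,170.72, 392,  409,  510,523, 701,828, 840, 969] 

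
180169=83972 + 96197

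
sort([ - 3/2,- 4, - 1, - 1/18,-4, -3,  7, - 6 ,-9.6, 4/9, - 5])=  [ - 9.6, - 6  , - 5, - 4, - 4, - 3, - 3/2, - 1, - 1/18, 4/9, 7]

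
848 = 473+375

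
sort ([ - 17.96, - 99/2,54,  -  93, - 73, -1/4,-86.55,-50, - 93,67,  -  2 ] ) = [  -  93,- 93, - 86.55, -73, - 50,  -  99/2, - 17.96,-2,-1/4,54, 67 ] 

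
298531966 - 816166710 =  - 517634744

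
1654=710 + 944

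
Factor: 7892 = 2^2*1973^1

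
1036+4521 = 5557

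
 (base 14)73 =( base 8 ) 145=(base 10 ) 101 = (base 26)3n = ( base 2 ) 1100101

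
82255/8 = 82255/8=10281.88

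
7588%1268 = 1248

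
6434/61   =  105 + 29/61 = 105.48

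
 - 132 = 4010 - 4142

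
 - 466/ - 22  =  21 + 2/11 = 21.18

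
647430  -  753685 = - 106255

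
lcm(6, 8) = 24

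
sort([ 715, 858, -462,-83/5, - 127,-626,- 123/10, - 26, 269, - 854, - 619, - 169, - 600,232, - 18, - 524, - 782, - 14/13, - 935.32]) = [ - 935.32, - 854, - 782, - 626,-619,  -  600,  -  524, - 462  , - 169, - 127, - 26,  -  18, - 83/5 , - 123/10, - 14/13, 232, 269, 715 , 858 ]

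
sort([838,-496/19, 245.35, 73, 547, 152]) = [-496/19, 73, 152 , 245.35, 547, 838 ] 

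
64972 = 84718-19746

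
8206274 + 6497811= 14704085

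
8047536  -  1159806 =6887730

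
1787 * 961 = 1717307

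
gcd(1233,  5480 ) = 137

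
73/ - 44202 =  - 73/44202 = - 0.00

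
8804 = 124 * 71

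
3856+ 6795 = 10651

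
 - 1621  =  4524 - 6145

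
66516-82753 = -16237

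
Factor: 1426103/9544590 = 2^( - 1)*  3^ ( - 2 )*5^ ( - 1)*7^1* 11^(-1 )*31^( - 1 )  *  41^1*311^( - 1)*4969^1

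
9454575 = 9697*975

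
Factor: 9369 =3^3*347^1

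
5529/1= 5529= 5529.00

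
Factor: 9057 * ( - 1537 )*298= - 2^1*3^1*29^1 *53^1 * 149^1*3019^1 = - 4148341482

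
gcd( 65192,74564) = 4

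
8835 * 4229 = 37363215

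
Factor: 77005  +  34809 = 111814 = 2^1*37^1*1511^1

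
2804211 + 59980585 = 62784796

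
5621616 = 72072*78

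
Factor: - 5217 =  - 3^1*37^1*47^1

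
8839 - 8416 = 423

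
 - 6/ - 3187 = 6/3187 = 0.00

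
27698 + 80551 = 108249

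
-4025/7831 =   -  4025/7831 = -0.51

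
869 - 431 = 438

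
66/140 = 33/70 = 0.47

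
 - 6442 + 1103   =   - 5339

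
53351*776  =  41400376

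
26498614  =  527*50282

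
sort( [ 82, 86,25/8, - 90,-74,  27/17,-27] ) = [ - 90,  -  74, - 27  ,  27/17,25/8,82,  86]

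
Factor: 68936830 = 2^1*5^1* 571^1*12073^1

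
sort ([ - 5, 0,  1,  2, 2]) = [ - 5, 0,1, 2 , 2]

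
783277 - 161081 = 622196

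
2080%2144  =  2080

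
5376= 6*896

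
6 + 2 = 8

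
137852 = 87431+50421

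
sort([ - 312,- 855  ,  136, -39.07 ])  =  [ - 855,-312, - 39.07 , 136 ] 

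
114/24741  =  38/8247=0.00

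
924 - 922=2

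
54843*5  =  274215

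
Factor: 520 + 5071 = 5591^1= 5591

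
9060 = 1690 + 7370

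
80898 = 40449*2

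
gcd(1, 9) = 1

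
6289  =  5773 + 516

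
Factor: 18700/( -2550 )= - 22/3=-2^1*3^( - 1)*11^1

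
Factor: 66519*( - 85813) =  - 5708194947 = - 3^2*7^1*13^1*19^1*23^1*41^1*389^1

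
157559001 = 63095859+94463142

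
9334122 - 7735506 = 1598616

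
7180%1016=68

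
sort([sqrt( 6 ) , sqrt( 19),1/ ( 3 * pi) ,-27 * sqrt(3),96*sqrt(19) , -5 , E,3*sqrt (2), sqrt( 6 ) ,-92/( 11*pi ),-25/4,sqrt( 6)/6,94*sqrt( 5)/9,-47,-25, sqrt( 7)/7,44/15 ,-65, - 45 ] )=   [-65, - 47, - 27 * sqrt(3),- 45 ,-25, - 25/4, - 5,-92/( 11*pi ),  1/( 3*pi), sqrt(7 ) /7, sqrt (6)/6, sqrt(6),sqrt (6),E,44/15 , 3 * sqrt (2),  sqrt(19) , 94*sqrt(5)/9, 96*sqrt(19) ]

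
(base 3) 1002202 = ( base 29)rk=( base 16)323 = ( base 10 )803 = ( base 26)14N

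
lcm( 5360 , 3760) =251920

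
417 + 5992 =6409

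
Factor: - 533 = - 13^1*41^1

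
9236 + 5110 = 14346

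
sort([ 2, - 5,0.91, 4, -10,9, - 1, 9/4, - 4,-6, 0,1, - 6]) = [ - 10,  -  6,  -  6,-5, - 4,  -  1,0, 0.91,1 , 2, 9/4,4,9 ]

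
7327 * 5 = 36635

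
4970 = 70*71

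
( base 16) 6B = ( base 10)107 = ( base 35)32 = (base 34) 35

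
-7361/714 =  - 11 + 29/42 = - 10.31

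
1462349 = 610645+851704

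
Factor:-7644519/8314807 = -3^2*849391^1*8314807^(-1)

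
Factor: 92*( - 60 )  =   - 2^4*3^1*5^1*23^1= - 5520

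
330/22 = 15 = 15.00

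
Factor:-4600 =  - 2^3*5^2*23^1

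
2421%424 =301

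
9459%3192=3075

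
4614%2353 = 2261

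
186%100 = 86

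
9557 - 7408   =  2149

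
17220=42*410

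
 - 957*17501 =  - 16748457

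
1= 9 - 8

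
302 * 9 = 2718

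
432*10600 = 4579200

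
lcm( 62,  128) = 3968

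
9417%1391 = 1071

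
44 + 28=72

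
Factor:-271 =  - 271^1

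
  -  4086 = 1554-5640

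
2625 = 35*75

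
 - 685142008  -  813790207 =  - 1498932215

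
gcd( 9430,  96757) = 1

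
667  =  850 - 183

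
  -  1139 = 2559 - 3698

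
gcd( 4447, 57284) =1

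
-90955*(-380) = 34562900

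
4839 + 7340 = 12179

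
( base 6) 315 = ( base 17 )70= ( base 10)119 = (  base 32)3n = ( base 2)1110111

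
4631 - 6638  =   - 2007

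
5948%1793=569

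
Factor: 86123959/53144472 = 2^ ( - 3)*3^( - 1)*29^( - 2)*2633^ (-1)*86123959^1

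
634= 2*317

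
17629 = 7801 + 9828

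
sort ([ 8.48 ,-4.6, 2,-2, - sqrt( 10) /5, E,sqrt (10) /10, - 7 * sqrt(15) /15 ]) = [ - 4.6,-2, - 7*sqrt( 15) /15, - sqrt(10)/5,sqrt( 10 ) /10 , 2, E,8.48]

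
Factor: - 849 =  - 3^1*283^1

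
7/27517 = 1/3931= 0.00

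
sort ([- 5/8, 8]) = [ - 5/8,8]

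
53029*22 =1166638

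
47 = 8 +39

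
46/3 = 15  +  1/3 = 15.33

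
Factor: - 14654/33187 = - 2^1*7^( - 1)*11^(  -  1)*17^1= -34/77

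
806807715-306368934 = 500438781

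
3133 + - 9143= - 6010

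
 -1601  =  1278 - 2879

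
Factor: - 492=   -  2^2*3^1*41^1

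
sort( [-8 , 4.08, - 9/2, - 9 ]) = [ - 9,  -  8, -9/2,4.08] 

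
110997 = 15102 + 95895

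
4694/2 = 2347  =  2347.00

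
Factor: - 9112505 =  - 5^1*1822501^1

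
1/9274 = 1/9274 = 0.00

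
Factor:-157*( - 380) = 2^2*5^1*19^1*157^1 = 59660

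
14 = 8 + 6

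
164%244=164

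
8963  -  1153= 7810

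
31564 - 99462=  - 67898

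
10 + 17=27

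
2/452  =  1/226  =  0.00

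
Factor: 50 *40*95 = 2^4 *5^4*19^1 = 190000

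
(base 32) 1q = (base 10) 58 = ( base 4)322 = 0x3a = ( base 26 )26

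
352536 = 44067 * 8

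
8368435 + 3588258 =11956693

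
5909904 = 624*9471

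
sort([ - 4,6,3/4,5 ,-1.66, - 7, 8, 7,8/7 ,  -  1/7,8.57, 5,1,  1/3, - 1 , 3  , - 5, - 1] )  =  [- 7 , - 5 , - 4, - 1.66,-1,-1, - 1/7,1/3, 3/4, 1 , 8/7,3,5,5,6 , 7,  8, 8.57] 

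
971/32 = 30  +  11/32 = 30.34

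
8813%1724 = 193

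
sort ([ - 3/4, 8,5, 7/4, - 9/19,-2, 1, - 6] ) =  [ - 6, - 2, - 3/4, - 9/19, 1, 7/4, 5,8] 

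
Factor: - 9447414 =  - 2^1*3^1*1574569^1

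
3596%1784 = 28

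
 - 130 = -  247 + 117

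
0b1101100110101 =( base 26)A7N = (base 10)6965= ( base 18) 138h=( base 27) 9EQ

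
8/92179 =8/92179 = 0.00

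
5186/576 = 9 + 1/288 = 9.00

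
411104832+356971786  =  768076618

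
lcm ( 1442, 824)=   5768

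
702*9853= 6916806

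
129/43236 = 43/14412 = 0.00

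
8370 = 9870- 1500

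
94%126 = 94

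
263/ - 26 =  - 11 + 23/26 = -10.12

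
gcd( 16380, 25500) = 60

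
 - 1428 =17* (-84) 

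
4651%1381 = 508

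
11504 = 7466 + 4038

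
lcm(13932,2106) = 181116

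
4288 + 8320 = 12608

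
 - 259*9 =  - 2331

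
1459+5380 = 6839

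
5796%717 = 60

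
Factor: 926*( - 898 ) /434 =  -415774/217 = - 2^1 * 7^( - 1)*31^( - 1)*449^1 * 463^1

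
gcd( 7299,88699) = 1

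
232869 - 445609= - 212740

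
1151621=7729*149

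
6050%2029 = 1992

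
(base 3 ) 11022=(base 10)116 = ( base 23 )51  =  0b1110100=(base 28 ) 44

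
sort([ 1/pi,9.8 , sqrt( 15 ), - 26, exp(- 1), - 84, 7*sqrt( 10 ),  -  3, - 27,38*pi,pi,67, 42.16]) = [ - 84, - 27, - 26,-3, 1/pi , exp(  -  1),pi,sqrt( 15 ) , 9.8  ,  7*sqrt( 10 ),42.16,67 , 38*pi]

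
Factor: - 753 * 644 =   -  484932 =- 2^2*3^1*7^1*23^1*251^1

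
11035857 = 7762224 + 3273633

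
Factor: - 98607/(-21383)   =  3^1 *21383^( - 1)*32869^1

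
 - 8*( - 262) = 2096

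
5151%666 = 489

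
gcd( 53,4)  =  1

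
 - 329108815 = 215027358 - 544136173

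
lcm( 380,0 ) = 0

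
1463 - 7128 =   -  5665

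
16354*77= 1259258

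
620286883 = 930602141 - 310315258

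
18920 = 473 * 40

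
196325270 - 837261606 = - 640936336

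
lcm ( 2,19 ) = 38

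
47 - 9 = 38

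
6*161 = 966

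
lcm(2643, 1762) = 5286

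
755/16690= 151/3338 = 0.05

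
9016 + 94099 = 103115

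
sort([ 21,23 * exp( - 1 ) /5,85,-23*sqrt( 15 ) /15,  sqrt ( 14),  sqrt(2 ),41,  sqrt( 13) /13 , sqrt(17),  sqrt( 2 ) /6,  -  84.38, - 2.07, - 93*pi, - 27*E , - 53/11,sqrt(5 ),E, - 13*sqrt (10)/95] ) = [ - 93*pi,  -  84.38,-27* E, - 23*sqrt( 15 ) /15, - 53/11, - 2.07, - 13*sqrt( 10 )/95,sqrt( 2 ) /6 , sqrt( 13) /13, sqrt( 2 ),23*exp(  -  1 ) /5, sqrt(5), E,  sqrt( 14),sqrt( 17 ),21,41 , 85] 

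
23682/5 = 4736 + 2/5 = 4736.40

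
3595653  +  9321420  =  12917073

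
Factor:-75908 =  - 2^2*7^1*2711^1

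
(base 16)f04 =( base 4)330010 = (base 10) 3844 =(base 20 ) 9c4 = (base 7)14131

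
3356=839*4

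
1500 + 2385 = 3885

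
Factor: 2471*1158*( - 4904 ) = - 14032393872 = - 2^4 * 3^1*7^1*193^1*353^1*613^1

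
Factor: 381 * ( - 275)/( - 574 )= 104775/574 = 2^( - 1) * 3^1 * 5^2*7^(-1 ) * 11^1*41^( - 1 )*127^1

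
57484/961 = 59 + 785/961 = 59.82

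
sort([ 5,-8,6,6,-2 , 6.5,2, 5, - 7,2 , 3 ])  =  [ - 8,-7,- 2,2, 2, 3,  5, 5, 6, 6,6.5 ] 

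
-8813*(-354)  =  3119802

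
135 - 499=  - 364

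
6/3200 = 3/1600 = 0.00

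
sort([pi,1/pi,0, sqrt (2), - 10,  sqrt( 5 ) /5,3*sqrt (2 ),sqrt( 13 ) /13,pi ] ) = [-10, 0 , sqrt (13)/13,1/pi,sqrt(5 ) /5,sqrt(2),pi, pi,3 * sqrt( 2 ) ] 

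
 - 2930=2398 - 5328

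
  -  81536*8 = - 652288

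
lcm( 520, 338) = 6760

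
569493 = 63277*9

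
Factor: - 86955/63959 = - 3^1*5^1* 7^( - 1)* 11^1*17^1 * 31^1*9137^( - 1 ) 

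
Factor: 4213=11^1*383^1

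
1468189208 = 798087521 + 670101687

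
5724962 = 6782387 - 1057425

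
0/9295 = 0 = 0.00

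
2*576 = 1152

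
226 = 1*226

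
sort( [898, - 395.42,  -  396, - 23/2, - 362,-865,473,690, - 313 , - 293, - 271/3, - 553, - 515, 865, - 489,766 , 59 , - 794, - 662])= [ - 865, - 794, - 662,- 553, - 515, - 489, - 396,- 395.42, - 362, - 313, - 293,-271/3,-23/2, 59,473,690, 766,  865,898 ]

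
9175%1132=119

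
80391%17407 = 10763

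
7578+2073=9651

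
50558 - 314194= - 263636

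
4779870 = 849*5630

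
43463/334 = 130 + 43/334 = 130.13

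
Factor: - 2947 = -7^1*421^1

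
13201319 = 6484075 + 6717244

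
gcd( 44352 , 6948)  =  36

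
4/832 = 1/208  =  0.00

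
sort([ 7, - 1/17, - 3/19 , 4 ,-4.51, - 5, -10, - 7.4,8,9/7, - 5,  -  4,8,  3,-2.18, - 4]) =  [ - 10,  -  7.4,  -  5,-5, - 4.51,  -  4,-4,  -  2.18, - 3/19, - 1/17,9/7,3 , 4,7, 8,8]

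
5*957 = 4785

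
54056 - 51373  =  2683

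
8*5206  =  41648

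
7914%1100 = 214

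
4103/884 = 4103/884 = 4.64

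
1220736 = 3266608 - 2045872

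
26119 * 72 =1880568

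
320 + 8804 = 9124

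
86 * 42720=3673920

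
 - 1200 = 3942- 5142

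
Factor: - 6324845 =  - 5^1*1264969^1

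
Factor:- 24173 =  -  23^1* 1051^1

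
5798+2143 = 7941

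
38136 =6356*6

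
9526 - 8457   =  1069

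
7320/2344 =3 + 36/293 = 3.12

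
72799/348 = 209 + 67/348=209.19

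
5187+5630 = 10817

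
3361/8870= 3361/8870 = 0.38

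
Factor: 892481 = 892481^1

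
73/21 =73/21 = 3.48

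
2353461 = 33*71317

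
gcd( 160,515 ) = 5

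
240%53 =28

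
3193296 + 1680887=4874183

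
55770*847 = 47237190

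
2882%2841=41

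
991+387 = 1378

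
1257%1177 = 80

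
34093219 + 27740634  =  61833853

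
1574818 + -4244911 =  -  2670093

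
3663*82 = 300366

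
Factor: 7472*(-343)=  - 2^4 * 7^3*467^1 = - 2562896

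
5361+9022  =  14383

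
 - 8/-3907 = 8/3907  =  0.00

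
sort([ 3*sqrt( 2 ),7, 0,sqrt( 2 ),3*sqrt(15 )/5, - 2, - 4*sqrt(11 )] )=[ - 4*sqrt (11), - 2,0,  sqrt( 2 ),  3*sqrt(15) /5,3*sqrt(2),7]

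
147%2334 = 147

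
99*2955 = 292545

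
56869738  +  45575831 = 102445569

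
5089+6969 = 12058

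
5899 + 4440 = 10339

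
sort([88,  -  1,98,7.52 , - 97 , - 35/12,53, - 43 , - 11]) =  [ - 97, - 43, - 11 , - 35/12, - 1, 7.52,53 , 88, 98]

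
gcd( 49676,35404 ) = 4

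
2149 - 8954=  - 6805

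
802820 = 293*2740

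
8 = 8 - 0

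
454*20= 9080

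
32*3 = 96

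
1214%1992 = 1214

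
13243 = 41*323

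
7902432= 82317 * 96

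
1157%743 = 414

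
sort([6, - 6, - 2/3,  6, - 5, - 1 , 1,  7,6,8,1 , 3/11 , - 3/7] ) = [ - 6, - 5, - 1, - 2/3, - 3/7,  3/11, 1, 1,6,  6, 6,  7,8] 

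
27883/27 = 1032 + 19/27  =  1032.70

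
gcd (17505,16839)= 9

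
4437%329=160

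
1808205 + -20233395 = - 18425190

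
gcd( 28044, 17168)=4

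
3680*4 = 14720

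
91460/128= 22865/32  =  714.53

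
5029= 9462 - 4433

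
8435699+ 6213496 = 14649195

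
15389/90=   170+89/90 = 170.99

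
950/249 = 950/249 =3.82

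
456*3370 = 1536720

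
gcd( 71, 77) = 1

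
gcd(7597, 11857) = 71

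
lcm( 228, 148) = 8436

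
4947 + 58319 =63266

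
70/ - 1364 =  - 1 + 647/682 = -0.05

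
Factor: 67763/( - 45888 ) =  - 2^ ( - 6) *3^(-1)*239^( - 1) * 67763^1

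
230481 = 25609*9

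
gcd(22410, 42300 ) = 90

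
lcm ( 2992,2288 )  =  38896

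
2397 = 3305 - 908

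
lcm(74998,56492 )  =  4349884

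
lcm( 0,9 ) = 0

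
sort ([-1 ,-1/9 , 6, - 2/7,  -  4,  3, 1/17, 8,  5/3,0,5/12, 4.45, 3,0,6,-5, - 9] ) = [ - 9, - 5, - 4, - 1,-2/7, - 1/9, 0,0,1/17,5/12,5/3,3,3,4.45,6,6, 8 ]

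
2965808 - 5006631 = - 2040823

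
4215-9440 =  - 5225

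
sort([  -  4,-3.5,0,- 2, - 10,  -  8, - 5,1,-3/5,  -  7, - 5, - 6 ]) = [ - 10, - 8 , - 7, - 6,-5, - 5, - 4, - 3.5, - 2, - 3/5,0,1]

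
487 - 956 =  - 469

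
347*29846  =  10356562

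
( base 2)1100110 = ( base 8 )146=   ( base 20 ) 52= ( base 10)102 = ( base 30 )3C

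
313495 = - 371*( - 845)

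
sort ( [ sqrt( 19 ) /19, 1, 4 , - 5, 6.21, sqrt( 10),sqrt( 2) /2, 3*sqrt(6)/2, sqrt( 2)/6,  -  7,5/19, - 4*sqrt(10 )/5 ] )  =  [ - 7,-5, - 4*sqrt( 10 ) /5, sqrt( 19) /19, sqrt( 2 ) /6, 5/19,  sqrt( 2)/2, 1 , sqrt ( 10),3*  sqrt(6) /2,4 , 6.21 ] 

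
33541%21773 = 11768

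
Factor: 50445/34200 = 2^( - 3)*5^(  -  1 )*59^1 = 59/40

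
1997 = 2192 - 195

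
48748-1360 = 47388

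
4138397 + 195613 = 4334010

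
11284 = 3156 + 8128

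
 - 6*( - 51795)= 310770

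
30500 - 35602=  - 5102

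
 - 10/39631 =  - 1 + 39621/39631= - 0.00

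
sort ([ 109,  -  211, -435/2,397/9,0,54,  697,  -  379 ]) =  [ - 379,-435/2,-211,0,397/9,54, 109, 697]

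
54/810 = 1/15 =0.07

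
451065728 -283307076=167758652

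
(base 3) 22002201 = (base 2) 1011100010001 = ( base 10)5905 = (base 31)64f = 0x1711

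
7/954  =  7/954 = 0.01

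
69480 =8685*8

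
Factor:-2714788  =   - 2^2* 317^1* 2141^1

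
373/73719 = 373/73719 = 0.01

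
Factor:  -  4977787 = - 17^1*349^1*839^1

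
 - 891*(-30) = 26730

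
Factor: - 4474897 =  - 7^1*773^1* 827^1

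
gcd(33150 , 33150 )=33150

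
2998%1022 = 954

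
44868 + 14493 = 59361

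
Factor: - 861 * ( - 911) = 784371 = 3^1*7^1 * 41^1*911^1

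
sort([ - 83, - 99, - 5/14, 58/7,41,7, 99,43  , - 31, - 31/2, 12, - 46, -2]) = [ - 99, - 83, - 46,-31, - 31/2, -2, - 5/14,7,58/7, 12,41,43, 99]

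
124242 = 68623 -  - 55619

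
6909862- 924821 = 5985041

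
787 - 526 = 261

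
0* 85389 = 0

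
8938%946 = 424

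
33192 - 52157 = - 18965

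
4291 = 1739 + 2552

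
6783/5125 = 1 + 1658/5125 = 1.32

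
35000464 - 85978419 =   -  50977955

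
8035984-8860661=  - 824677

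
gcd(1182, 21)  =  3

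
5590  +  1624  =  7214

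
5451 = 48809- 43358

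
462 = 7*66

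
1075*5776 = 6209200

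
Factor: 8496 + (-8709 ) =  - 213 = - 3^1  *  71^1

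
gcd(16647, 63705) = 93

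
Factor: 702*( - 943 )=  - 661986 = - 2^1*3^3*13^1*23^1*41^1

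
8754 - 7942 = 812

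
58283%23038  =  12207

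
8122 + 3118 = 11240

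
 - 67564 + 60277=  - 7287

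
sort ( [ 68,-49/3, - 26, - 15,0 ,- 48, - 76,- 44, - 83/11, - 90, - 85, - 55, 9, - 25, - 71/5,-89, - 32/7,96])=[ - 90,-89, - 85, - 76,- 55, - 48 , - 44,  -  26, - 25,-49/3, - 15, - 71/5, - 83/11, - 32/7, 0,9,68, 96] 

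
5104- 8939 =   -  3835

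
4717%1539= 100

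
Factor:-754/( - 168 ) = 377/84 = 2^( - 2)*3^( - 1)*7^( - 1)*13^1*29^1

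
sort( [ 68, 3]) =[3,68] 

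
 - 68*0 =0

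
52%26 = 0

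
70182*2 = 140364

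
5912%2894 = 124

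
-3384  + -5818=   -  9202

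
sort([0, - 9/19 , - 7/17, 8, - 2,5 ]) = [  -  2,-9/19, - 7/17, 0 , 5,8] 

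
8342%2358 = 1268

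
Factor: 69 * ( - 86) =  - 2^1 *3^1*23^1*43^1=   - 5934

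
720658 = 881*818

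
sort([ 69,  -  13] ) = [  -  13, 69 ] 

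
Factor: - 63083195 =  - 5^1 * 7^1*1217^1*1481^1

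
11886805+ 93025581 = 104912386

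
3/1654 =3/1654 = 0.00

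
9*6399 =57591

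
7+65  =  72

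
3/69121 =3/69121 = 0.00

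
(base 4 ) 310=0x34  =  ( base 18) 2G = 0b110100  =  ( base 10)52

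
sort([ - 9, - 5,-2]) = [-9,- 5,  -  2 ]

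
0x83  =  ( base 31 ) 47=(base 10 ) 131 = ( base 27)4n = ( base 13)a1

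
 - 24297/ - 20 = 1214 + 17/20 = 1214.85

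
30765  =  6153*5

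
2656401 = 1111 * 2391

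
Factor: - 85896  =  - 2^3*3^2*1193^1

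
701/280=2+141/280 = 2.50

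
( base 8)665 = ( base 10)437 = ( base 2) 110110101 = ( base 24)i5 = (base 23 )J0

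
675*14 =9450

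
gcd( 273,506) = 1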